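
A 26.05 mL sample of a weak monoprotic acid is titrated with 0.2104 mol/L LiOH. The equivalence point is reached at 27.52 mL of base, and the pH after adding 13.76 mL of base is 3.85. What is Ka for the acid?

1.4 x 10^-4

13.76 mL is half of the equivalence volume, so this is the half-equivalence point where [HA] = [A^-].
At half-equivalence pH = pKa, so pKa = 3.85.
Ka = 10^(-3.85) = 1.4 x 10^-4.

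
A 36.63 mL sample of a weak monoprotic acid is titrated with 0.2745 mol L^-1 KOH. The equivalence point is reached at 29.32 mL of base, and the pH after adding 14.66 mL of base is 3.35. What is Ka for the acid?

14.66 mL is half of the equivalence volume, so this is the half-equivalence point where [HA] = [A^-].
At half-equivalence pH = pKa, so pKa = 3.35.
Ka = 10^(-3.35) = 4.5 x 10^-4.

4.5 x 10^-4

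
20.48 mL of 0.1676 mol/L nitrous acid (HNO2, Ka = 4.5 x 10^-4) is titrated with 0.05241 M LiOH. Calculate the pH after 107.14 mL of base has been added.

n(acid) = 0.1676 x 0.02048 = 0.003432 mol; n(LiOH) added = 0.05241 x 0.1071 = 0.005615 mol.
Base is in excess by 0.005615 - 0.003432 = 0.002183 mol in a total volume of 0.1276 L.
[OH^-] = 0.002183/0.1276 = 0.01710 M, so pOH = 1.77 and pH = 14.00 - 1.77 = 12.23.

12.23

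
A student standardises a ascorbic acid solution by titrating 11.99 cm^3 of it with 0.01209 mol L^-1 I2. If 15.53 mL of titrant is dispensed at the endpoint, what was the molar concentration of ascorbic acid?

0.0157 M

n(I2) = 0.01209 x 0.01553 = 0.0001878 mol.
From the balanced equation, 1 mol I2 reacts with 1 mol ascorbic acid, so n(ascorbic acid) = 0.0001878 x 1/1 = 0.0001878 mol.
[ascorbic acid] = 0.0001878 / 0.01199 L = 0.0157 M.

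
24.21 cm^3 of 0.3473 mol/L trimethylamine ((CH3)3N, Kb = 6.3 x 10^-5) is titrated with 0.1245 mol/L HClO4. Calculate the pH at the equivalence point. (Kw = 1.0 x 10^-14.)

5.42

n((CH3)3N) = 0.3473 x 0.02421 = 0.008408 mol; V(HClO4) at equivalence = 0.008408/0.1245 = 0.06754 L.
At equivalence the base is fully converted to (CH3)3NH+; total volume = 0.09175 L, so [(CH3)3NH+] = 0.008408/0.09175 = 0.09165 M.
Ka((CH3)3NH+) = Kw/Kb = 1.0e-14 / 6.3 x 10^-5 = 1.59e-10.
[H^+] = sqrt(Ka x [(CH3)3NH+]) = sqrt(1.59e-10 x 0.09165) = 3.81e-6 M.
pH = -log(3.81e-6) = 5.42.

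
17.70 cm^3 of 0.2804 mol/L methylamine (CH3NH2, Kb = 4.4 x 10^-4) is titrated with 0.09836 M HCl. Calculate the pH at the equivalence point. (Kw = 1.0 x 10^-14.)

n(CH3NH2) = 0.2804 x 0.01770 = 0.004963 mol; V(HCl) at equivalence = 0.004963/0.09836 = 0.05046 L.
At equivalence the base is fully converted to CH3NH3+; total volume = 0.06816 L, so [CH3NH3+] = 0.004963/0.06816 = 0.07282 M.
Ka(CH3NH3+) = Kw/Kb = 1.0e-14 / 4.4 x 10^-4 = 2.27e-11.
[H^+] = sqrt(Ka x [CH3NH3+]) = sqrt(2.27e-11 x 0.07282) = 1.29e-6 M.
pH = -log(1.29e-6) = 5.89.

5.89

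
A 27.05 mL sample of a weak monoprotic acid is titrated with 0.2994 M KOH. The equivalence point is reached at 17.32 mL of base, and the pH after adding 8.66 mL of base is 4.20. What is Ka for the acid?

6.3 x 10^-5

8.66 mL is half of the equivalence volume, so this is the half-equivalence point where [HA] = [A^-].
At half-equivalence pH = pKa, so pKa = 4.20.
Ka = 10^(-4.20) = 6.3 x 10^-5.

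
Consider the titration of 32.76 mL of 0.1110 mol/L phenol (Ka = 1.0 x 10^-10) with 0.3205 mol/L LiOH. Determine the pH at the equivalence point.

n(C6H5OH) = 0.1110 x 0.03276 = 0.003636 mol; V(LiOH) at equivalence = 0.003636/0.3205 = 0.01135 L.
At equivalence all the acid is converted to C6H5O-; total volume = 0.03276 + 0.01135 = 0.04411 L, so [C6H5O-] = 0.003636/0.04411 = 0.08245 M.
Kb = Kw/Ka = 1.0e-14 / 1.0 x 10^-10 = 0.000100.
[OH^-] = sqrt(Kb x [C6H5O-]) = sqrt(0.000100 x 0.08245) = 0.00287 M.
pOH = 2.54, so pH = 14.00 - 2.54 = 11.46.

11.46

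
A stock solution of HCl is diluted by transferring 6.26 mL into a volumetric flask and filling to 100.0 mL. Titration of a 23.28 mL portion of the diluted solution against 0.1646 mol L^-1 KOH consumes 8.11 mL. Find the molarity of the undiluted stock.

0.916 M

n(KOH) = 0.1646 x 0.008110 = 0.001335 mol.
n(HCl) in the aliquot = 0.001335 mol.
[diluted HCl] = 0.001335 / 0.02328 = 0.05734 M.
Dilution factor = 100.0/6.260 = 15.97, so [stock] = 0.05734 x 15.97 = 0.916 M.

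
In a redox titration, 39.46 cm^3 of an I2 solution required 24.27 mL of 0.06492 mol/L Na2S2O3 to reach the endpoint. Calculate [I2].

n(Na2S2O3) = 0.06492 x 0.02427 = 0.001576 mol.
From the balanced equation, 2 mol Na2S2O3 reacts with 1 mol I2, so n(I2) = 0.001576 x 1/2 = 0.0007878 mol.
[I2] = 0.0007878 / 0.03946 L = 0.0200 M.

0.0200 M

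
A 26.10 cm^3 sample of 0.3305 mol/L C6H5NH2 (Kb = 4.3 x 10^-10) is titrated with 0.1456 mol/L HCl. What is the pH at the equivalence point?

2.81

n(C6H5NH2) = 0.3305 x 0.02610 = 0.008626 mol; V(HCl) at equivalence = 0.008626/0.1456 = 0.05924 L.
At equivalence the base is fully converted to C6H5NH3+; total volume = 0.08534 L, so [C6H5NH3+] = 0.008626/0.08534 = 0.1011 M.
Ka(C6H5NH3+) = Kw/Kb = 1.0e-14 / 4.3 x 10^-10 = 2.33e-5.
[H^+] = sqrt(Ka x [C6H5NH3+]) = sqrt(2.33e-5 x 0.1011) = 0.00153 M.
pH = -log(0.00153) = 2.81.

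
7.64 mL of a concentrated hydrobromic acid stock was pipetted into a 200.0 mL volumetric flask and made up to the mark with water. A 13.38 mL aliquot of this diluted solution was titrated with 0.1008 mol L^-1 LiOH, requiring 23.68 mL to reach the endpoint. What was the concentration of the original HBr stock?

n(LiOH) = 0.1008 x 0.02368 = 0.002387 mol.
n(HBr) in the aliquot = 0.002387 mol.
[diluted HBr] = 0.002387 / 0.01338 = 0.1784 M.
Dilution factor = 200.0/7.640 = 26.18, so [stock] = 0.1784 x 26.18 = 4.67 M.

4.67 M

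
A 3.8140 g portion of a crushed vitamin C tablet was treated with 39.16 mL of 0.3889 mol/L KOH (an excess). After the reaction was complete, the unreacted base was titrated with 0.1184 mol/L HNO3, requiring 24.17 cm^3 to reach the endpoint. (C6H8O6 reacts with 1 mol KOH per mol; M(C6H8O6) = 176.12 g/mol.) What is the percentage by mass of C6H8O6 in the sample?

Total n(KOH) added = 0.3889 x 0.03916 = 0.01523 mol.
n(HNO3) used = 0.1184 x 0.02417 = 0.002862 mol, which equals the excess n(KOH).
So n(KOH) consumed by the sample = 0.01523 - 0.002862 = 0.01237 mol.
n(C6H8O6) = 0.01237 / 1 = 0.01237 mol.
mass C6H8O6 = 0.01237 x 176.12 = 2.178 g, so %C6H8O6 = 2.178/3.8140 x 100 = 57.1%.

57.1%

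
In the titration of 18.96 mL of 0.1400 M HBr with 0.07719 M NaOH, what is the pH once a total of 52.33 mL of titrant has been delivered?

n(acid) = 0.1400 x 0.01896 = 0.002654 mol; n(NaOH) added = 0.07719 x 0.05233 = 0.004039 mol.
Base is in excess by 0.004039 - 0.002654 = 0.001385 mol in a total volume of 0.07129 L.
[OH^-] = 0.001385/0.07129 = 0.01943 M, so pOH = 1.71 and pH = 14.00 - 1.71 = 12.29.

12.29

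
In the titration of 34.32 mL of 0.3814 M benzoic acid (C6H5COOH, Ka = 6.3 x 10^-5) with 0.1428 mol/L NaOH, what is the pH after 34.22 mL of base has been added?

3.98

Initial n(C6H5COOH) = 0.3814 x 0.03432 = 0.01309 mol.
n(NaOH) added = 0.1428 x 0.03422 = 0.004887 mol, converting that many moles of C6H5COOH to C6H5COO-.
Remaining n(C6H5COOH) = 0.008203 mol; n(C6H5COO-) = 0.004887 mol.
By Henderson-Hasselbalch, pH = pKa + log([A^-]/[HA]) = 4.20 + log(0.004887/0.008203) = 4.20 + (-0.22) = 3.98.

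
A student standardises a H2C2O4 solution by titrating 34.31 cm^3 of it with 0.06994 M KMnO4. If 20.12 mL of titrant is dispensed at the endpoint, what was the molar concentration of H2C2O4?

n(KMnO4) = 0.06994 x 0.02012 = 0.001407 mol.
From the balanced equation, 2 mol KMnO4 reacts with 5 mol H2C2O4, so n(H2C2O4) = 0.001407 x 5/2 = 0.003518 mol.
[H2C2O4] = 0.003518 / 0.03431 L = 0.103 M.

0.103 M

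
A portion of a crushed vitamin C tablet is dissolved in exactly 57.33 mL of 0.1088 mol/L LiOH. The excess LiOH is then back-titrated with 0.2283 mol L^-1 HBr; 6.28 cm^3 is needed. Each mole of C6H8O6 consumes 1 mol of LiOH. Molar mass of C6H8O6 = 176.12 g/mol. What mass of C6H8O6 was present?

Total n(LiOH) added = 0.1088 x 0.05733 = 0.006238 mol.
n(HBr) used = 0.2283 x 0.006280 = 0.001434 mol, which equals the excess n(LiOH).
So n(LiOH) consumed by the sample = 0.006238 - 0.001434 = 0.004804 mol.
n(C6H8O6) = 0.004804 / 1 = 0.004804 mol.
mass = 0.004804 mol x 176.12 g/mol = 0.846 g.

0.846 g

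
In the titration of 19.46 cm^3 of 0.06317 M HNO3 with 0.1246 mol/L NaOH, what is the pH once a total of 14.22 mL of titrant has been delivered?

n(acid) = 0.06317 x 0.01946 = 0.001229 mol; n(NaOH) added = 0.1246 x 0.01422 = 0.001772 mol.
Base is in excess by 0.001772 - 0.001229 = 0.0005425 mol in a total volume of 0.03368 L.
[OH^-] = 0.0005425/0.03368 = 0.01611 M, so pOH = 1.79 and pH = 14.00 - 1.79 = 12.21.

12.21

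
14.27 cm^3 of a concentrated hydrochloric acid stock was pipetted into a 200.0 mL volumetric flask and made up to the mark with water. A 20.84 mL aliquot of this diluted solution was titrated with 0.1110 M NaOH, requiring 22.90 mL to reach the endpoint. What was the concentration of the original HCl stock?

n(NaOH) = 0.1110 x 0.02290 = 0.002542 mol.
n(HCl) in the aliquot = 0.002542 mol.
[diluted HCl] = 0.002542 / 0.02084 = 0.1220 M.
Dilution factor = 200.0/14.27 = 14.02, so [stock] = 0.1220 x 14.02 = 1.71 M.

1.71 M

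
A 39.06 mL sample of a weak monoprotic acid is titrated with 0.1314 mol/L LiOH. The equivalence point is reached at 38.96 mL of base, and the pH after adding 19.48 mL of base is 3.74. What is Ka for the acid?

1.8 x 10^-4

19.48 mL is half of the equivalence volume, so this is the half-equivalence point where [HA] = [A^-].
At half-equivalence pH = pKa, so pKa = 3.74.
Ka = 10^(-3.74) = 1.8 x 10^-4.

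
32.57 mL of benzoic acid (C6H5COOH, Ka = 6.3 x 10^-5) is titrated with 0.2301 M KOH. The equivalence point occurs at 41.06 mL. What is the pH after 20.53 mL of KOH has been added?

20.53 mL is exactly half the equivalence volume (41.06/2), i.e. the half-equivalence point.
There, n(HA) = n(A^-), so pH = pKa = -log(6.3 x 10^-5) = 4.20.

4.20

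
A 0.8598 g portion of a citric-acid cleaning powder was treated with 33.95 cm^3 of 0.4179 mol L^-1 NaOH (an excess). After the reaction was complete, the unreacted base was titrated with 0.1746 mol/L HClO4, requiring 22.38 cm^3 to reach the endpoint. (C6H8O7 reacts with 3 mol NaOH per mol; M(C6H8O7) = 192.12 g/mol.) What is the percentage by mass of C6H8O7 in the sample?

Total n(NaOH) added = 0.4179 x 0.03395 = 0.01419 mol.
n(HClO4) used = 0.1746 x 0.02238 = 0.003908 mol, which equals the excess n(NaOH).
So n(NaOH) consumed by the sample = 0.01419 - 0.003908 = 0.01028 mol.
n(C6H8O7) = 0.01028 / 3 = 0.003427 mol.
mass C6H8O7 = 0.003427 x 192.12 = 0.6583 g, so %C6H8O7 = 0.6583/0.8598 x 100 = 76.6%.

76.6%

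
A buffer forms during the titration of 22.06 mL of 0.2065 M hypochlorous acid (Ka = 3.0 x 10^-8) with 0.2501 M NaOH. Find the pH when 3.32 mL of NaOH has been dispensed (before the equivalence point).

Initial n(HClO) = 0.2065 x 0.02206 = 0.004555 mol.
n(NaOH) added = 0.2501 x 0.003320 = 0.0008303 mol, converting that many moles of HClO to ClO-.
Remaining n(HClO) = 0.003725 mol; n(ClO-) = 0.0008303 mol.
By Henderson-Hasselbalch, pH = pKa + log([A^-]/[HA]) = 7.52 + log(0.0008303/0.003725) = 7.52 + (-0.65) = 6.87.

6.87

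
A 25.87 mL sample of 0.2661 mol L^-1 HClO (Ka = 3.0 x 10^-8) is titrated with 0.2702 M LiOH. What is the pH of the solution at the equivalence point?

10.33

n(HClO) = 0.2661 x 0.02587 = 0.006884 mol; V(LiOH) at equivalence = 0.006884/0.2702 = 0.02548 L.
At equivalence all the acid is converted to ClO-; total volume = 0.02587 + 0.02548 = 0.05135 L, so [ClO-] = 0.006884/0.05135 = 0.1341 M.
Kb = Kw/Ka = 1.0e-14 / 3.0 x 10^-8 = 3.33e-7.
[OH^-] = sqrt(Kb x [ClO-]) = sqrt(3.33e-7 x 0.1341) = 0.000211 M.
pOH = 3.67, so pH = 14.00 - 3.67 = 10.33.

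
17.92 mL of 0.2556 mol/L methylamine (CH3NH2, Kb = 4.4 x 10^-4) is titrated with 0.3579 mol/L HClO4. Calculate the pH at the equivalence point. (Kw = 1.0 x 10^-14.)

n(CH3NH2) = 0.2556 x 0.01792 = 0.004580 mol; V(HClO4) at equivalence = 0.004580/0.3579 = 0.01280 L.
At equivalence the base is fully converted to CH3NH3+; total volume = 0.03072 L, so [CH3NH3+] = 0.004580/0.03072 = 0.1491 M.
Ka(CH3NH3+) = Kw/Kb = 1.0e-14 / 4.4 x 10^-4 = 2.27e-11.
[H^+] = sqrt(Ka x [CH3NH3+]) = sqrt(2.27e-11 x 0.1491) = 1.84e-6 M.
pH = -log(1.84e-6) = 5.73.

5.73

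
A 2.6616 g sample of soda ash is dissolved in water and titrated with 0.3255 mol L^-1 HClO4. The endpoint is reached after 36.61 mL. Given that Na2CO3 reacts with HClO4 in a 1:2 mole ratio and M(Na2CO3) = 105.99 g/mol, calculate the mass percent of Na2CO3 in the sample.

n(HClO4) = 0.3255 x 0.03661 = 0.01192 mol.
n(Na2CO3) = 0.01192 / 2 = 0.005958 mol.
mass of Na2CO3 = 0.005958 x 105.99 = 0.6315 g.
% purity = 0.6315 / 2.6616 x 100 = 23.7%.

23.7%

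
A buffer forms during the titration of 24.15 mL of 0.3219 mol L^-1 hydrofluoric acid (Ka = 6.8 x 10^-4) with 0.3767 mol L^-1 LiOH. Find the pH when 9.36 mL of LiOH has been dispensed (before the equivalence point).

Initial n(HF) = 0.3219 x 0.02415 = 0.007774 mol.
n(LiOH) added = 0.3767 x 0.009360 = 0.003526 mol, converting that many moles of HF to F-.
Remaining n(HF) = 0.004248 mol; n(F-) = 0.003526 mol.
By Henderson-Hasselbalch, pH = pKa + log([A^-]/[HA]) = 3.17 + log(0.003526/0.004248) = 3.17 + (-0.08) = 3.09.

3.09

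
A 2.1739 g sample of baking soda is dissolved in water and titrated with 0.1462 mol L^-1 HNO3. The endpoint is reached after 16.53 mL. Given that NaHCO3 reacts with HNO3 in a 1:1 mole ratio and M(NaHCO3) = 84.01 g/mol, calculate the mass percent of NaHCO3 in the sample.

n(HNO3) = 0.1462 x 0.01653 = 0.002417 mol.
n(NaHCO3) = 0.002417 / 1 = 0.002417 mol.
mass of NaHCO3 = 0.002417 x 84.01 = 0.2030 g.
% purity = 0.2030 / 2.1739 x 100 = 9.34%.

9.34%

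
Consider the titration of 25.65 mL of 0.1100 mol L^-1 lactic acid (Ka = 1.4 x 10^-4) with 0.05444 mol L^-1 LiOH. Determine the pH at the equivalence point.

8.21

n(HC3H5O3) = 0.1100 x 0.02565 = 0.002821 mol; V(LiOH) at equivalence = 0.002821/0.05444 = 0.05183 L.
At equivalence all the acid is converted to C3H5O3-; total volume = 0.02565 + 0.05183 = 0.07748 L, so [C3H5O3-] = 0.002821/0.07748 = 0.03642 M.
Kb = Kw/Ka = 1.0e-14 / 1.4 x 10^-4 = 7.14e-11.
[OH^-] = sqrt(Kb x [C3H5O3-]) = sqrt(7.14e-11 x 0.03642) = 1.61e-6 M.
pOH = 5.79, so pH = 14.00 - 5.79 = 8.21.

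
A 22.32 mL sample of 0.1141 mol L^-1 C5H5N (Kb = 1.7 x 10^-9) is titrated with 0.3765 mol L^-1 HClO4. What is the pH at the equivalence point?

3.14

n(C5H5N) = 0.1141 x 0.02232 = 0.002547 mol; V(HClO4) at equivalence = 0.002547/0.3765 = 0.006764 L.
At equivalence the base is fully converted to C5H5NH+; total volume = 0.02908 L, so [C5H5NH+] = 0.002547/0.02908 = 0.08756 M.
Ka(C5H5NH+) = Kw/Kb = 1.0e-14 / 1.7 x 10^-9 = 5.88e-6.
[H^+] = sqrt(Ka x [C5H5NH+]) = sqrt(5.88e-6 x 0.08756) = 0.000718 M.
pH = -log(0.000718) = 3.14.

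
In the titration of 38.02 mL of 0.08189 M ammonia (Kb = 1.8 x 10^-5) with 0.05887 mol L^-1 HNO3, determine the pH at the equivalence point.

5.36

n(NH3) = 0.08189 x 0.03802 = 0.003113 mol; V(HNO3) at equivalence = 0.003113/0.05887 = 0.05289 L.
At equivalence the base is fully converted to NH4+; total volume = 0.09091 L, so [NH4+] = 0.003113/0.09091 = 0.03425 M.
Ka(NH4+) = Kw/Kb = 1.0e-14 / 1.8 x 10^-5 = 5.56e-10.
[H^+] = sqrt(Ka x [NH4+]) = sqrt(5.56e-10 x 0.03425) = 4.36e-6 M.
pH = -log(4.36e-6) = 5.36.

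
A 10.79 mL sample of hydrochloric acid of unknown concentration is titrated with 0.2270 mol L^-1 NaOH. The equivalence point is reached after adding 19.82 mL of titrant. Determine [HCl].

n(NaOH) delivered = 0.2270 x 0.01982 = 0.004499 mol.
For a 1:1 reaction, n(HCl) = 0.004499 mol.
[HCl] = 0.004499 mol / 0.01079 L = 0.417 M.

0.417 M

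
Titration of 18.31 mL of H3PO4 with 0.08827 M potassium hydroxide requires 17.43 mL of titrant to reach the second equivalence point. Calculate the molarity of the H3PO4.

0.0420 M

n(KOH) = 0.08827 x 0.01743 = 0.001539 mol.
At the second equivalence point, 2 mol OH^- react per mol H3PO4, so n(H3PO4) = 0.001539 / 2 = 0.0007693 mol.
[H3PO4] = 0.0007693 / 0.01831 L = 0.0420 M.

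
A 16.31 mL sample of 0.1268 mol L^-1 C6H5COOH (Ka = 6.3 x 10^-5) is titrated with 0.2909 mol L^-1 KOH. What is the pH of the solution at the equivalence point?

n(C6H5COOH) = 0.1268 x 0.01631 = 0.002068 mol; V(KOH) at equivalence = 0.002068/0.2909 = 0.007109 L.
At equivalence all the acid is converted to C6H5COO-; total volume = 0.01631 + 0.007109 = 0.02342 L, so [C6H5COO-] = 0.002068/0.02342 = 0.08831 M.
Kb = Kw/Ka = 1.0e-14 / 6.3 x 10^-5 = 1.59e-10.
[OH^-] = sqrt(Kb x [C6H5COO-]) = sqrt(1.59e-10 x 0.08831) = 3.74e-6 M.
pOH = 5.43, so pH = 14.00 - 5.43 = 8.57.

8.57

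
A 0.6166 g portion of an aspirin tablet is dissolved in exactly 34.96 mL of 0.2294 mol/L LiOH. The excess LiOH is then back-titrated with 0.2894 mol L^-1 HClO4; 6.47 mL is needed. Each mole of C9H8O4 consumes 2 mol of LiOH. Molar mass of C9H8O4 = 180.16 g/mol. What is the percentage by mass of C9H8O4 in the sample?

89.8%

Total n(LiOH) added = 0.2294 x 0.03496 = 0.008020 mol.
n(HClO4) used = 0.2894 x 0.006470 = 0.001872 mol, which equals the excess n(LiOH).
So n(LiOH) consumed by the sample = 0.008020 - 0.001872 = 0.006147 mol.
n(C9H8O4) = 0.006147 / 2 = 0.003074 mol.
mass C9H8O4 = 0.003074 x 180.16 = 0.5538 g, so %C9H8O4 = 0.5538/0.6166 x 100 = 89.8%.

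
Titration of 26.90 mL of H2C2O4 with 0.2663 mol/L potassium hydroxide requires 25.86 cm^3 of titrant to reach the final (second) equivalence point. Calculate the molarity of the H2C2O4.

n(KOH) = 0.2663 x 0.02586 = 0.006887 mol.
At the final (second) equivalence point, 2 mol OH^- react per mol H2C2O4, so n(H2C2O4) = 0.006887 / 2 = 0.003443 mol.
[H2C2O4] = 0.003443 / 0.02690 L = 0.128 M.

0.128 M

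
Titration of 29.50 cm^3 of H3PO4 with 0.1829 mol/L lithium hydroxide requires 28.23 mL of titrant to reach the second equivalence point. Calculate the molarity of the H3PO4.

0.0875 M

n(LiOH) = 0.1829 x 0.02823 = 0.005163 mol.
At the second equivalence point, 2 mol OH^- react per mol H3PO4, so n(H3PO4) = 0.005163 / 2 = 0.002582 mol.
[H3PO4] = 0.002582 / 0.02950 L = 0.0875 M.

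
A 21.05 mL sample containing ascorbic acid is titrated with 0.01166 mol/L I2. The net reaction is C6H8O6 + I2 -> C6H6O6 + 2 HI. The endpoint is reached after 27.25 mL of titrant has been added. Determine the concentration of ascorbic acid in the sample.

n(I2) = 0.01166 x 0.02725 = 0.0003177 mol.
From the balanced equation, 1 mol I2 reacts with 1 mol ascorbic acid, so n(ascorbic acid) = 0.0003177 x 1/1 = 0.0003177 mol.
[ascorbic acid] = 0.0003177 / 0.02105 L = 0.0151 M.

0.0151 M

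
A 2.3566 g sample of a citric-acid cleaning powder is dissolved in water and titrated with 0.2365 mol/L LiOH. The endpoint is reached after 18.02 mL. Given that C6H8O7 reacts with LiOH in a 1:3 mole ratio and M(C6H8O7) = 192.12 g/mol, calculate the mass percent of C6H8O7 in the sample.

n(LiOH) = 0.2365 x 0.01802 = 0.004262 mol.
n(C6H8O7) = 0.004262 / 3 = 0.001421 mol.
mass of C6H8O7 = 0.001421 x 192.12 = 0.2729 g.
% purity = 0.2729 / 2.3566 x 100 = 11.6%.

11.6%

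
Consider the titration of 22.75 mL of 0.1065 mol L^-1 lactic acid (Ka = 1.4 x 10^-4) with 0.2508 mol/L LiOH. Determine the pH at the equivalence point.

8.36

n(HC3H5O3) = 0.1065 x 0.02275 = 0.002423 mol; V(LiOH) at equivalence = 0.002423/0.2508 = 0.009661 L.
At equivalence all the acid is converted to C3H5O3-; total volume = 0.02275 + 0.009661 = 0.03241 L, so [C3H5O3-] = 0.002423/0.03241 = 0.07476 M.
Kb = Kw/Ka = 1.0e-14 / 1.4 x 10^-4 = 7.14e-11.
[OH^-] = sqrt(Kb x [C3H5O3-]) = sqrt(7.14e-11 x 0.07476) = 2.31e-6 M.
pOH = 5.64, so pH = 14.00 - 5.64 = 8.36.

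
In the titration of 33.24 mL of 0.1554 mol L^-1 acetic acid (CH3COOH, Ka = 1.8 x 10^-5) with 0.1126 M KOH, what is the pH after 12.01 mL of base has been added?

Initial n(CH3COOH) = 0.1554 x 0.03324 = 0.005165 mol.
n(KOH) added = 0.1126 x 0.01201 = 0.001352 mol, converting that many moles of CH3COOH to CH3COO-.
Remaining n(CH3COOH) = 0.003813 mol; n(CH3COO-) = 0.001352 mol.
By Henderson-Hasselbalch, pH = pKa + log([A^-]/[HA]) = 4.74 + log(0.001352/0.003813) = 4.74 + (-0.45) = 4.29.

4.29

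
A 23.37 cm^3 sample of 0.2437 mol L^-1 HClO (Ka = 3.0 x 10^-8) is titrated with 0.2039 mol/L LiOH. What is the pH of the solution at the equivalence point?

10.28

n(HClO) = 0.2437 x 0.02337 = 0.005695 mol; V(LiOH) at equivalence = 0.005695/0.2039 = 0.02793 L.
At equivalence all the acid is converted to ClO-; total volume = 0.02337 + 0.02793 = 0.05130 L, so [ClO-] = 0.005695/0.05130 = 0.1110 M.
Kb = Kw/Ka = 1.0e-14 / 3.0 x 10^-8 = 3.33e-7.
[OH^-] = sqrt(Kb x [ClO-]) = sqrt(3.33e-7 x 0.1110) = 0.000192 M.
pOH = 3.72, so pH = 14.00 - 3.72 = 10.28.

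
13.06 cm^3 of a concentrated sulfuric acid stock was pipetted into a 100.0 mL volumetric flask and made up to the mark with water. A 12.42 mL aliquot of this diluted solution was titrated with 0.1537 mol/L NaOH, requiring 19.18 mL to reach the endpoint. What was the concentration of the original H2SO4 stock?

n(NaOH) = 0.1537 x 0.01918 = 0.002948 mol.
n(H2SO4) in the aliquot = 0.002948 x 1/2 = 0.001474 mol.
[diluted H2SO4] = 0.001474 / 0.01242 = 0.1187 M.
Dilution factor = 100.0/13.06 = 7.657, so [stock] = 0.1187 x 7.657 = 0.909 M.

0.909 M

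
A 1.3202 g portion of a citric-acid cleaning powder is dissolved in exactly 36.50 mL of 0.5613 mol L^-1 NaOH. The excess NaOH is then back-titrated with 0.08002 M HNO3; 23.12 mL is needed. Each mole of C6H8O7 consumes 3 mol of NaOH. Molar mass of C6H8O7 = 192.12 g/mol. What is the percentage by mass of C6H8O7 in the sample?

90.4%

Total n(NaOH) added = 0.5613 x 0.03650 = 0.02049 mol.
n(HNO3) used = 0.08002 x 0.02312 = 0.001850 mol, which equals the excess n(NaOH).
So n(NaOH) consumed by the sample = 0.02049 - 0.001850 = 0.01864 mol.
n(C6H8O7) = 0.01864 / 3 = 0.006212 mol.
mass C6H8O7 = 0.006212 x 192.12 = 1.194 g, so %C6H8O7 = 1.194/1.3202 x 100 = 90.4%.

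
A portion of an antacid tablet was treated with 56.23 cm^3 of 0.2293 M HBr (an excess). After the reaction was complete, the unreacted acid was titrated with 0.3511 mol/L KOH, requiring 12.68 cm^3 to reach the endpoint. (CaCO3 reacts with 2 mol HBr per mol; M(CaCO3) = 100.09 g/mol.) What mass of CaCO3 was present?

0.422 g

Total n(HBr) added = 0.2293 x 0.05623 = 0.01289 mol.
n(KOH) used = 0.3511 x 0.01268 = 0.004452 mol, which equals the excess n(HBr).
So n(HBr) consumed by the sample = 0.01289 - 0.004452 = 0.008442 mol.
n(CaCO3) = 0.008442 / 2 = 0.004221 mol.
mass = 0.004221 mol x 100.09 g/mol = 0.422 g.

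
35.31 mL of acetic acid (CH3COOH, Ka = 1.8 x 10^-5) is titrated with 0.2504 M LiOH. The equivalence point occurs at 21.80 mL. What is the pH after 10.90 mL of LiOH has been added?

10.90 mL is exactly half the equivalence volume (21.80/2), i.e. the half-equivalence point.
There, n(HA) = n(A^-), so pH = pKa = -log(1.8 x 10^-5) = 4.74.

4.74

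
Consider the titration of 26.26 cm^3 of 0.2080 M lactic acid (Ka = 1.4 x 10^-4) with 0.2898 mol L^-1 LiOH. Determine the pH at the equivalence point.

8.47

n(HC3H5O3) = 0.2080 x 0.02626 = 0.005462 mol; V(LiOH) at equivalence = 0.005462/0.2898 = 0.01885 L.
At equivalence all the acid is converted to C3H5O3-; total volume = 0.02626 + 0.01885 = 0.04511 L, so [C3H5O3-] = 0.005462/0.04511 = 0.1211 M.
Kb = Kw/Ka = 1.0e-14 / 1.4 x 10^-4 = 7.14e-11.
[OH^-] = sqrt(Kb x [C3H5O3-]) = sqrt(7.14e-11 x 0.1211) = 2.94e-6 M.
pOH = 5.53, so pH = 14.00 - 5.53 = 8.47.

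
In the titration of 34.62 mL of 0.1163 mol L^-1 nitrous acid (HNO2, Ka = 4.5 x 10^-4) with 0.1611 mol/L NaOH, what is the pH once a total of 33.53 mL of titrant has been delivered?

12.30

n(acid) = 0.1163 x 0.03462 = 0.004026 mol; n(NaOH) added = 0.1611 x 0.03353 = 0.005402 mol.
Base is in excess by 0.005402 - 0.004026 = 0.001375 mol in a total volume of 0.06815 L.
[OH^-] = 0.001375/0.06815 = 0.02018 M, so pOH = 1.70 and pH = 14.00 - 1.70 = 12.30.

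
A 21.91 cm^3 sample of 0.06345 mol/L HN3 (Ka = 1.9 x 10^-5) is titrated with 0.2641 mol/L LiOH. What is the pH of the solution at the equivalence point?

8.72

n(HN3) = 0.06345 x 0.02191 = 0.001390 mol; V(LiOH) at equivalence = 0.001390/0.2641 = 0.005264 L.
At equivalence all the acid is converted to N3-; total volume = 0.02191 + 0.005264 = 0.02717 L, so [N3-] = 0.001390/0.02717 = 0.05116 M.
Kb = Kw/Ka = 1.0e-14 / 1.9 x 10^-5 = 5.26e-10.
[OH^-] = sqrt(Kb x [N3-]) = sqrt(5.26e-10 x 0.05116) = 5.19e-6 M.
pOH = 5.28, so pH = 14.00 - 5.28 = 8.72.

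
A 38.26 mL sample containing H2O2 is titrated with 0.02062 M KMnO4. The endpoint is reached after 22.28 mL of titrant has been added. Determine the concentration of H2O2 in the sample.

n(KMnO4) = 0.02062 x 0.02228 = 0.0004594 mol.
From the balanced equation, 2 mol KMnO4 reacts with 5 mol H2O2, so n(H2O2) = 0.0004594 x 5/2 = 0.001149 mol.
[H2O2] = 0.001149 / 0.03826 L = 0.0300 M.

0.0300 M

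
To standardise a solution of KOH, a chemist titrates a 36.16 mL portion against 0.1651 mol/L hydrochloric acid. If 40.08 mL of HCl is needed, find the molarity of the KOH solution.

n(HCl) delivered = 0.1651 x 0.04008 = 0.006617 mol.
For a 1:1 reaction, n(KOH) = 0.006617 mol.
[KOH] = 0.006617 mol / 0.03616 L = 0.183 M.

0.183 M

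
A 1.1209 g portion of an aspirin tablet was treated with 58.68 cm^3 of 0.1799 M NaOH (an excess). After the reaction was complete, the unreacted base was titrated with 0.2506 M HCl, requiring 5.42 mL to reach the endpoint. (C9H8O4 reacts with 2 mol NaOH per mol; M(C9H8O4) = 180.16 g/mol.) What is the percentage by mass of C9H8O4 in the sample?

Total n(NaOH) added = 0.1799 x 0.05868 = 0.01056 mol.
n(HCl) used = 0.2506 x 0.005420 = 0.001358 mol, which equals the excess n(NaOH).
So n(NaOH) consumed by the sample = 0.01056 - 0.001358 = 0.009198 mol.
n(C9H8O4) = 0.009198 / 2 = 0.004599 mol.
mass C9H8O4 = 0.004599 x 180.16 = 0.8286 g, so %C9H8O4 = 0.8286/1.1209 x 100 = 73.9%.

73.9%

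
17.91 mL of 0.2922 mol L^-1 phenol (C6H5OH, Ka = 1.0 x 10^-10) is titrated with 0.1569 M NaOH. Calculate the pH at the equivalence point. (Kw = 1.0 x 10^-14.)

11.50

n(C6H5OH) = 0.2922 x 0.01791 = 0.005233 mol; V(NaOH) at equivalence = 0.005233/0.1569 = 0.03335 L.
At equivalence all the acid is converted to C6H5O-; total volume = 0.01791 + 0.03335 = 0.05126 L, so [C6H5O-] = 0.005233/0.05126 = 0.1021 M.
Kb = Kw/Ka = 1.0e-14 / 1.0 x 10^-10 = 0.000100.
[OH^-] = sqrt(Kb x [C6H5O-]) = sqrt(0.000100 x 0.1021) = 0.00320 M.
pOH = 2.50, so pH = 14.00 - 2.50 = 11.50.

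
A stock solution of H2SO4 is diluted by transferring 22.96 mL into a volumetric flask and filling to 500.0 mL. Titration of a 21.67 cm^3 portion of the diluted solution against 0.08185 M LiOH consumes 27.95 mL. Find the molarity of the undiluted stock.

n(LiOH) = 0.08185 x 0.02795 = 0.002288 mol.
n(H2SO4) in the aliquot = 0.002288 x 1/2 = 0.001144 mol.
[diluted H2SO4] = 0.001144 / 0.02167 = 0.05279 M.
Dilution factor = 500.0/22.96 = 21.78, so [stock] = 0.05279 x 21.78 = 1.15 M.

1.15 M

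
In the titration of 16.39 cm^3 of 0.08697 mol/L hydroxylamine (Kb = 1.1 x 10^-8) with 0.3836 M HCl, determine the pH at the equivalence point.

n(NH2OH) = 0.08697 x 0.01639 = 0.001425 mol; V(HCl) at equivalence = 0.001425/0.3836 = 0.003716 L.
At equivalence the base is fully converted to NH3OH+; total volume = 0.02011 L, so [NH3OH+] = 0.001425/0.02011 = 0.07090 M.
Ka(NH3OH+) = Kw/Kb = 1.0e-14 / 1.1 x 10^-8 = 9.09e-7.
[H^+] = sqrt(Ka x [NH3OH+]) = sqrt(9.09e-7 x 0.07090) = 0.000254 M.
pH = -log(0.000254) = 3.60.

3.60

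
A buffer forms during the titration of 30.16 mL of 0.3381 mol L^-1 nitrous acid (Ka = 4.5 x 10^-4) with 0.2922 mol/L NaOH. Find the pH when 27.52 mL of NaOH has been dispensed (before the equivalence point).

3.92

Initial n(HNO2) = 0.3381 x 0.03016 = 0.01020 mol.
n(NaOH) added = 0.2922 x 0.02752 = 0.008041 mol, converting that many moles of HNO2 to NO2-.
Remaining n(HNO2) = 0.002156 mol; n(NO2-) = 0.008041 mol.
By Henderson-Hasselbalch, pH = pKa + log([A^-]/[HA]) = 3.35 + log(0.008041/0.002156) = 3.35 + (+0.57) = 3.92.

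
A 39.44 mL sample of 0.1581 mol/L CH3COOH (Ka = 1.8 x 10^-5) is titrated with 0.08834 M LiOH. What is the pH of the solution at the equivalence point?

n(CH3COOH) = 0.1581 x 0.03944 = 0.006235 mol; V(LiOH) at equivalence = 0.006235/0.08834 = 0.07058 L.
At equivalence all the acid is converted to CH3COO-; total volume = 0.03944 + 0.07058 = 0.1100 L, so [CH3COO-] = 0.006235/0.1100 = 0.05667 M.
Kb = Kw/Ka = 1.0e-14 / 1.8 x 10^-5 = 5.56e-10.
[OH^-] = sqrt(Kb x [CH3COO-]) = sqrt(5.56e-10 x 0.05667) = 5.61e-6 M.
pOH = 5.25, so pH = 14.00 - 5.25 = 8.75.

8.75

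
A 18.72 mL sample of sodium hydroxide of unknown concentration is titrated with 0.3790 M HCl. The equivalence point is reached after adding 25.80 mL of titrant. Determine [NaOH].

n(HCl) delivered = 0.3790 x 0.02580 = 0.009778 mol.
For a 1:1 reaction, n(NaOH) = 0.009778 mol.
[NaOH] = 0.009778 mol / 0.01872 L = 0.522 M.

0.522 M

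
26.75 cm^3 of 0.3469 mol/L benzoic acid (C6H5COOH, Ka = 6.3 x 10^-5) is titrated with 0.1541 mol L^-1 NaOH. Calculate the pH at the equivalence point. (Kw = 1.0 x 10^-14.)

n(C6H5COOH) = 0.3469 x 0.02675 = 0.009280 mol; V(NaOH) at equivalence = 0.009280/0.1541 = 0.06022 L.
At equivalence all the acid is converted to C6H5COO-; total volume = 0.02675 + 0.06022 = 0.08697 L, so [C6H5COO-] = 0.009280/0.08697 = 0.1067 M.
Kb = Kw/Ka = 1.0e-14 / 6.3 x 10^-5 = 1.59e-10.
[OH^-] = sqrt(Kb x [C6H5COO-]) = sqrt(1.59e-10 x 0.1067) = 4.12e-6 M.
pOH = 5.39, so pH = 14.00 - 5.39 = 8.61.

8.61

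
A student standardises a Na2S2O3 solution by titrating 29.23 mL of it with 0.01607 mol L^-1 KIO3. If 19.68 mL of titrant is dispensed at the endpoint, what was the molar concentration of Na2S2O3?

0.0649 M

n(KIO3) = 0.01607 x 0.01968 = 0.0003163 mol.
From the balanced equation, 1 mol KIO3 reacts with 6 mol Na2S2O3, so n(Na2S2O3) = 0.0003163 x 6/1 = 0.001898 mol.
[Na2S2O3] = 0.001898 / 0.02923 L = 0.0649 M.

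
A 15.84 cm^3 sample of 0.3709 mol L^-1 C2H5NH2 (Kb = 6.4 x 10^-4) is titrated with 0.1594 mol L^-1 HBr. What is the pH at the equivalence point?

n(C2H5NH2) = 0.3709 x 0.01584 = 0.005875 mol; V(HBr) at equivalence = 0.005875/0.1594 = 0.03686 L.
At equivalence the base is fully converted to C2H5NH3+; total volume = 0.05270 L, so [C2H5NH3+] = 0.005875/0.05270 = 0.1115 M.
Ka(C2H5NH3+) = Kw/Kb = 1.0e-14 / 6.4 x 10^-4 = 1.56e-11.
[H^+] = sqrt(Ka x [C2H5NH3+]) = sqrt(1.56e-11 x 0.1115) = 1.32e-6 M.
pH = -log(1.32e-6) = 5.88.

5.88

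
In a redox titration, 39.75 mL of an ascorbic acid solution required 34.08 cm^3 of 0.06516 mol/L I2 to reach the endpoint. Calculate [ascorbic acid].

0.0559 M

n(I2) = 0.06516 x 0.03408 = 0.002221 mol.
From the balanced equation, 1 mol I2 reacts with 1 mol ascorbic acid, so n(ascorbic acid) = 0.002221 x 1/1 = 0.002221 mol.
[ascorbic acid] = 0.002221 / 0.03975 L = 0.0559 M.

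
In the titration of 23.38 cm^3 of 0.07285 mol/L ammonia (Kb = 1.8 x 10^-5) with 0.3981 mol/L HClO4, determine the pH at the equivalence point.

5.23

n(NH3) = 0.07285 x 0.02338 = 0.001703 mol; V(HClO4) at equivalence = 0.001703/0.3981 = 0.004278 L.
At equivalence the base is fully converted to NH4+; total volume = 0.02766 L, so [NH4+] = 0.001703/0.02766 = 0.06158 M.
Ka(NH4+) = Kw/Kb = 1.0e-14 / 1.8 x 10^-5 = 5.56e-10.
[H^+] = sqrt(Ka x [NH4+]) = sqrt(5.56e-10 x 0.06158) = 5.85e-6 M.
pH = -log(5.85e-6) = 5.23.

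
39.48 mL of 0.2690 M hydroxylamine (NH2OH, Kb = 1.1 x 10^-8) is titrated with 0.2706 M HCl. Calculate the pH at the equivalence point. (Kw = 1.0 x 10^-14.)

3.46

n(NH2OH) = 0.2690 x 0.03948 = 0.01062 mol; V(HCl) at equivalence = 0.01062/0.2706 = 0.03925 L.
At equivalence the base is fully converted to NH3OH+; total volume = 0.07873 L, so [NH3OH+] = 0.01062/0.07873 = 0.1349 M.
Ka(NH3OH+) = Kw/Kb = 1.0e-14 / 1.1 x 10^-8 = 9.09e-7.
[H^+] = sqrt(Ka x [NH3OH+]) = sqrt(9.09e-7 x 0.1349) = 0.000350 M.
pH = -log(0.000350) = 3.46.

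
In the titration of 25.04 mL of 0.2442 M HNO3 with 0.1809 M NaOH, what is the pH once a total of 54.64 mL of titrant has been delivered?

12.67

n(acid) = 0.2442 x 0.02504 = 0.006115 mol; n(NaOH) added = 0.1809 x 0.05464 = 0.009884 mol.
Base is in excess by 0.009884 - 0.006115 = 0.003770 mol in a total volume of 0.07968 L.
[OH^-] = 0.003770/0.07968 = 0.04731 M, so pOH = 1.33 and pH = 14.00 - 1.33 = 12.67.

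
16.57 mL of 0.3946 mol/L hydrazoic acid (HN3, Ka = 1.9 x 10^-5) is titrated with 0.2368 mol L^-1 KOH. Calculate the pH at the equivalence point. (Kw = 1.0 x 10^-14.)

8.95

n(HN3) = 0.3946 x 0.01657 = 0.006539 mol; V(KOH) at equivalence = 0.006539/0.2368 = 0.02761 L.
At equivalence all the acid is converted to N3-; total volume = 0.01657 + 0.02761 = 0.04418 L, so [N3-] = 0.006539/0.04418 = 0.1480 M.
Kb = Kw/Ka = 1.0e-14 / 1.9 x 10^-5 = 5.26e-10.
[OH^-] = sqrt(Kb x [N3-]) = sqrt(5.26e-10 x 0.1480) = 8.83e-6 M.
pOH = 5.05, so pH = 14.00 - 5.05 = 8.95.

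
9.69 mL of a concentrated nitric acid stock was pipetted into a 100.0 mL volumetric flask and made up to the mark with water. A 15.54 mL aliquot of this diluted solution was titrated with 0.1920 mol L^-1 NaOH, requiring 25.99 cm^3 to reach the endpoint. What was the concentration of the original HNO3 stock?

3.31 M

n(NaOH) = 0.1920 x 0.02599 = 0.004990 mol.
n(HNO3) in the aliquot = 0.004990 mol.
[diluted HNO3] = 0.004990 / 0.01554 = 0.3211 M.
Dilution factor = 100.0/9.690 = 10.32, so [stock] = 0.3211 x 10.32 = 3.31 M.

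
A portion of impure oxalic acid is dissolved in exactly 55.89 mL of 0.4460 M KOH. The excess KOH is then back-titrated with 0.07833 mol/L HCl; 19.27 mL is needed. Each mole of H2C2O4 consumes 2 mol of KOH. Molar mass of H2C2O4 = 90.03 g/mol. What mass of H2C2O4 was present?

1.05 g

Total n(KOH) added = 0.4460 x 0.05589 = 0.02493 mol.
n(HCl) used = 0.07833 x 0.01927 = 0.001509 mol, which equals the excess n(KOH).
So n(KOH) consumed by the sample = 0.02493 - 0.001509 = 0.02342 mol.
n(H2C2O4) = 0.02342 / 2 = 0.01171 mol.
mass = 0.01171 mol x 90.03 g/mol = 1.05 g.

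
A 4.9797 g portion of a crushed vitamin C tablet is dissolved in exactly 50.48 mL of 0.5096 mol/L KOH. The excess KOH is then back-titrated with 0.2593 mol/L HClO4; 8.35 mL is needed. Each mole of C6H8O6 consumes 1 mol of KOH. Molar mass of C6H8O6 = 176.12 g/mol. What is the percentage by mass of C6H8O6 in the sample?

83.3%

Total n(KOH) added = 0.5096 x 0.05048 = 0.02572 mol.
n(HClO4) used = 0.2593 x 0.008350 = 0.002165 mol, which equals the excess n(KOH).
So n(KOH) consumed by the sample = 0.02572 - 0.002165 = 0.02356 mol.
n(C6H8O6) = 0.02356 / 1 = 0.02356 mol.
mass C6H8O6 = 0.02356 x 176.12 = 4.149 g, so %C6H8O6 = 4.149/4.9797 x 100 = 83.3%.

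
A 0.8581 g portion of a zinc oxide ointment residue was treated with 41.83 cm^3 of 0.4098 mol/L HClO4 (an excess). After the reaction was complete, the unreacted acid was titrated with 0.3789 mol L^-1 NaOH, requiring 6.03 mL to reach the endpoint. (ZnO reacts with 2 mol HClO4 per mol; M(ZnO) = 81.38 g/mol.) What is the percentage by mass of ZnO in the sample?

70.5%

Total n(HClO4) added = 0.4098 x 0.04183 = 0.01714 mol.
n(NaOH) used = 0.3789 x 0.006030 = 0.002285 mol, which equals the excess n(HClO4).
So n(HClO4) consumed by the sample = 0.01714 - 0.002285 = 0.01486 mol.
n(ZnO) = 0.01486 / 2 = 0.007429 mol.
mass ZnO = 0.007429 x 81.38 = 0.6045 g, so %ZnO = 0.6045/0.8581 x 100 = 70.5%.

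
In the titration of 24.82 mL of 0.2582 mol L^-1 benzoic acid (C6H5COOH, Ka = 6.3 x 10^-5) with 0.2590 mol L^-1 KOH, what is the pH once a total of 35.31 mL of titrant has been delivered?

n(acid) = 0.2582 x 0.02482 = 0.006409 mol; n(KOH) added = 0.2590 x 0.03531 = 0.009145 mol.
Base is in excess by 0.009145 - 0.006409 = 0.002737 mol in a total volume of 0.06013 L.
[OH^-] = 0.002737/0.06013 = 0.04551 M, so pOH = 1.34 and pH = 14.00 - 1.34 = 12.66.

12.66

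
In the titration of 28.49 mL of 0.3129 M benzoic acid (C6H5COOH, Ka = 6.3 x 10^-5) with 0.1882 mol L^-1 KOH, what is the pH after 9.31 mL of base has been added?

Initial n(C6H5COOH) = 0.3129 x 0.02849 = 0.008915 mol.
n(KOH) added = 0.1882 x 0.009310 = 0.001752 mol, converting that many moles of C6H5COOH to C6H5COO-.
Remaining n(C6H5COOH) = 0.007162 mol; n(C6H5COO-) = 0.001752 mol.
By Henderson-Hasselbalch, pH = pKa + log([A^-]/[HA]) = 4.20 + log(0.001752/0.007162) = 4.20 + (-0.61) = 3.59.

3.59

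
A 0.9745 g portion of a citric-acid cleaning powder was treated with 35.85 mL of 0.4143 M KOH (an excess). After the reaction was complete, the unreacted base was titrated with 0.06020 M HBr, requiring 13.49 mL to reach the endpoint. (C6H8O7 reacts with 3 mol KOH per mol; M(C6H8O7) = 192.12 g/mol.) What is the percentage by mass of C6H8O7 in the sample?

92.3%

Total n(KOH) added = 0.4143 x 0.03585 = 0.01485 mol.
n(HBr) used = 0.06020 x 0.01349 = 0.0008121 mol, which equals the excess n(KOH).
So n(KOH) consumed by the sample = 0.01485 - 0.0008121 = 0.01404 mol.
n(C6H8O7) = 0.01404 / 3 = 0.004680 mol.
mass C6H8O7 = 0.004680 x 192.12 = 0.8992 g, so %C6H8O7 = 0.8992/0.9745 x 100 = 92.3%.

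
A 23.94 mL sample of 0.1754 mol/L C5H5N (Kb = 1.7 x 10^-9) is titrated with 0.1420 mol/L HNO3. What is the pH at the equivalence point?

n(C5H5N) = 0.1754 x 0.02394 = 0.004199 mol; V(HNO3) at equivalence = 0.004199/0.1420 = 0.02957 L.
At equivalence the base is fully converted to C5H5NH+; total volume = 0.05351 L, so [C5H5NH+] = 0.004199/0.05351 = 0.07847 M.
Ka(C5H5NH+) = Kw/Kb = 1.0e-14 / 1.7 x 10^-9 = 5.88e-6.
[H^+] = sqrt(Ka x [C5H5NH+]) = sqrt(5.88e-6 x 0.07847) = 0.000679 M.
pH = -log(0.000679) = 3.17.

3.17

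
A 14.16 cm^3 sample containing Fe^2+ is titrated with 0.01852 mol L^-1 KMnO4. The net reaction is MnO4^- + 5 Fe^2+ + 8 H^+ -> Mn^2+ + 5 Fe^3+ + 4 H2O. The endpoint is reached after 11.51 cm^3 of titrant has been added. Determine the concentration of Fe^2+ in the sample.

0.0753 M

n(KMnO4) = 0.01852 x 0.01151 = 0.0002132 mol.
From the balanced equation, 1 mol KMnO4 reacts with 5 mol Fe^2+, so n(Fe^2+) = 0.0002132 x 5/1 = 0.001066 mol.
[Fe^2+] = 0.001066 / 0.01416 L = 0.0753 M.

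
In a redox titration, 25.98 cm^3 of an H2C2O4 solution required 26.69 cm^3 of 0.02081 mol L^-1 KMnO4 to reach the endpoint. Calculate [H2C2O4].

0.0534 M

n(KMnO4) = 0.02081 x 0.02669 = 0.0005554 mol.
From the balanced equation, 2 mol KMnO4 reacts with 5 mol H2C2O4, so n(H2C2O4) = 0.0005554 x 5/2 = 0.001389 mol.
[H2C2O4] = 0.001389 / 0.02598 L = 0.0534 M.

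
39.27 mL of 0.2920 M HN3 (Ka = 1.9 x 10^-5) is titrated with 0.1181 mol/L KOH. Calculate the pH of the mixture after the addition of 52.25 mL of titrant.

4.79

Initial n(HN3) = 0.2920 x 0.03927 = 0.01147 mol.
n(KOH) added = 0.1181 x 0.05225 = 0.006171 mol, converting that many moles of HN3 to N3-.
Remaining n(HN3) = 0.005296 mol; n(N3-) = 0.006171 mol.
By Henderson-Hasselbalch, pH = pKa + log([A^-]/[HA]) = 4.72 + log(0.006171/0.005296) = 4.72 + (+0.07) = 4.79.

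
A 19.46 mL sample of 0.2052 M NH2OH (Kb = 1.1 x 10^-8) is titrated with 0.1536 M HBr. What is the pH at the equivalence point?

n(NH2OH) = 0.2052 x 0.01946 = 0.003993 mol; V(HBr) at equivalence = 0.003993/0.1536 = 0.02600 L.
At equivalence the base is fully converted to NH3OH+; total volume = 0.04546 L, so [NH3OH+] = 0.003993/0.04546 = 0.08784 M.
Ka(NH3OH+) = Kw/Kb = 1.0e-14 / 1.1 x 10^-8 = 9.09e-7.
[H^+] = sqrt(Ka x [NH3OH+]) = sqrt(9.09e-7 x 0.08784) = 0.000283 M.
pH = -log(0.000283) = 3.55.

3.55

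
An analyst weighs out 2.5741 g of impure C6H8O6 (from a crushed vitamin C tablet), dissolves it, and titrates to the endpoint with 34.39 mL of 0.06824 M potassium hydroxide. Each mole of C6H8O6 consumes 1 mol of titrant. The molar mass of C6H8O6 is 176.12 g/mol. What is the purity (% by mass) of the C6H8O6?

n(KOH) = 0.06824 x 0.03439 = 0.002347 mol.
n(C6H8O6) = 0.002347 / 1 = 0.002347 mol.
mass of C6H8O6 = 0.002347 x 176.12 = 0.4133 g.
% purity = 0.4133 / 2.5741 x 100 = 16.1%.

16.1%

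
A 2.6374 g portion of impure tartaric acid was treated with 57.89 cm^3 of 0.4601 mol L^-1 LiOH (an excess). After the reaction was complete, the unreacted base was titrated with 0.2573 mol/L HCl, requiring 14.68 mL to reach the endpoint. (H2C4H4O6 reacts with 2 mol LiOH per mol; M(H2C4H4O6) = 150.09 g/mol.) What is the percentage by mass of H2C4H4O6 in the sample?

Total n(LiOH) added = 0.4601 x 0.05789 = 0.02664 mol.
n(HCl) used = 0.2573 x 0.01468 = 0.003777 mol, which equals the excess n(LiOH).
So n(LiOH) consumed by the sample = 0.02664 - 0.003777 = 0.02286 mol.
n(H2C4H4O6) = 0.02286 / 2 = 0.01143 mol.
mass H2C4H4O6 = 0.01143 x 150.09 = 1.715 g, so %H2C4H4O6 = 1.715/2.6374 x 100 = 65.0%.

65.0%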